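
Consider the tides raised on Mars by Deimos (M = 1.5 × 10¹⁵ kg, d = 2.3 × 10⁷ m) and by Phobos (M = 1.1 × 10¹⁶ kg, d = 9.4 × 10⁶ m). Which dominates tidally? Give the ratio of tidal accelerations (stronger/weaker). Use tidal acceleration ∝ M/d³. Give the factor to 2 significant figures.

Tidal acceleration ∝ M/d³, so compare M/d³ for each.
Deimos: (1.5 × 10¹⁵) / (2.3 × 10⁷)³ = 1.233 × 10⁻⁷
Phobos: (1.1 × 10¹⁶) / (9.4 × 10⁶)³ = 1.324 × 10⁻⁵
Ratio (larger/smaller) = 110

Phobos, by a factor of ≈ 110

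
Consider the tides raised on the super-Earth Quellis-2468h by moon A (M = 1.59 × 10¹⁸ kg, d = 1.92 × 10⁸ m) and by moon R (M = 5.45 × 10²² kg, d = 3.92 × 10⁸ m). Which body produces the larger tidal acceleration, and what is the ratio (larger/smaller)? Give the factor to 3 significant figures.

Moon R, by a factor of ≈ 4030

Tidal stretch scales as M/d³; compute that for each body.
Moon A: (1.59 × 10¹⁸) / (1.92 × 10⁸)³ = 2.246 × 10⁻⁷
Moon R: (5.45 × 10²²) / (3.92 × 10⁸)³ = 9.048 × 10⁻⁴
Ratio (larger/smaller) = 4030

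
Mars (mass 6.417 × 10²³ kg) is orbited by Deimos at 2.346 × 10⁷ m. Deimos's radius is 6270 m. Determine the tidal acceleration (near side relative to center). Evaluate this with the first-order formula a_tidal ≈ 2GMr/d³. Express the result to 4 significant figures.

4.159 × 10⁻⁵ m/s²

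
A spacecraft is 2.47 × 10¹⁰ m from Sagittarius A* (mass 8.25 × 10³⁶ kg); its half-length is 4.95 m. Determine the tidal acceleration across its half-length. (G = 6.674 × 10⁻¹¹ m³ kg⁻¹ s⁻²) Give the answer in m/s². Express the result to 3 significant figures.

Δg = 2GMr/d³
   = 2 × (6.674 × 10⁻¹¹) × (8.25 × 10³⁶) × (4.95) / (2.47 × 10¹⁰)³
   = 3.62 × 10⁻⁴ m/s²

3.62 × 10⁻⁴ m/s²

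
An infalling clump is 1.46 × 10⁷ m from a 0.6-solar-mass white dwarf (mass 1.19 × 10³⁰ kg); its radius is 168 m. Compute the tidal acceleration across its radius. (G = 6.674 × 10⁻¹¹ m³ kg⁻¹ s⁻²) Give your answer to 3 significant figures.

8.57 m/s²

Differencing GM/(d−r)² and GM/d² to first order in r/d gives 2GMr/d³.
Δa = 2GMr/d³
   = 2 × (6.674 × 10⁻¹¹) × (1.19 × 10³⁰) × (168) / (1.46 × 10⁷)³
   = 8.57 m/s²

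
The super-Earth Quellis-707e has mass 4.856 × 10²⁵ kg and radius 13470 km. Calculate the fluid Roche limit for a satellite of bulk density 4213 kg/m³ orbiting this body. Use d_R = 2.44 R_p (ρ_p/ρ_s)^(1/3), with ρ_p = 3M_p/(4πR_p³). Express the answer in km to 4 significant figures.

34190 km

ρ_p = 3M_p/(4πR_p³) = 3 × (4.856 × 10²⁵) / (4π × (1.347 × 10⁷ m)³) = 4743 kg/m³
d_R = 2.44 × 13470 km × (4743/4213)^(1/3)
    = 34190 km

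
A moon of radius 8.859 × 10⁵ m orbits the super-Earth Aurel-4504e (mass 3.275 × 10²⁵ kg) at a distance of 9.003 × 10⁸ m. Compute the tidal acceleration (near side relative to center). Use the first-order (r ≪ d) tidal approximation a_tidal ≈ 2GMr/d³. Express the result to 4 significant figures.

5.307 × 10⁻⁶ m/s²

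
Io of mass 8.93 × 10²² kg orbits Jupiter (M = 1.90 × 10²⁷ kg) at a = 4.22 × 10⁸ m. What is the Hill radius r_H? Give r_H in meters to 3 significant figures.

1.06 × 10⁷ m

r_H ≈ a (m/3M)^(1/3)
    = (4.22 × 10⁸) × (8.93 × 10²² / (3 × 1.90 × 10²⁷))^(1/3)
    = 1.06 × 10⁷ m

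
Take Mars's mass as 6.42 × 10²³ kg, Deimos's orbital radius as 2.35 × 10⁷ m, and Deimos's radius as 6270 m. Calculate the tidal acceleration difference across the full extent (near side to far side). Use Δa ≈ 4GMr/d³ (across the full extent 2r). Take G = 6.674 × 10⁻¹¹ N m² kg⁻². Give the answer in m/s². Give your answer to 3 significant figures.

8.28 × 10⁻⁵ m/s²

Δa = 4GMr/d³
   = 4 × (6.674 × 10⁻¹¹) × (6.42 × 10²³) × (6270) / (2.35 × 10⁷)³
   = 8.28 × 10⁻⁵ m/s²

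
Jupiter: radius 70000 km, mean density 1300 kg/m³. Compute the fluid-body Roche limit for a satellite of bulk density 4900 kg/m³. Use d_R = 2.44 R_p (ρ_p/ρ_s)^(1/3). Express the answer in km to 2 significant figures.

d_R = 2.44 × 70000 km × (1300/4900)^(1/3)
    = 1.1 × 10⁵ km

1.1 × 10⁵ km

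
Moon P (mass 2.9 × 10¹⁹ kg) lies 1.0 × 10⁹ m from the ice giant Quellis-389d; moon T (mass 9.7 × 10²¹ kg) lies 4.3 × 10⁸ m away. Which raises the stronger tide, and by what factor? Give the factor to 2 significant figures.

Moon T, by a factor of ≈ 4200

The tide-raising term goes as M/d³ (the gradient of a 1/d² field).
Moon P: (2.9 × 10¹⁹) / (1.0 × 10⁹)³ = 2.900 × 10⁻⁸
Moon T: (9.7 × 10²¹) / (4.3 × 10⁸)³ = 1.220 × 10⁻⁴
Ratio (larger/smaller) = 4200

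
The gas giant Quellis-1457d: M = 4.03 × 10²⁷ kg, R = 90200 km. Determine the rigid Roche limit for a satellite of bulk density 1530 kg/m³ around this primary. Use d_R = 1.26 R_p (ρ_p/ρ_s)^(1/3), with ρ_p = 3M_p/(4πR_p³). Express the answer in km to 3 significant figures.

ρ_p = 3M_p/(4πR_p³) = 3 × (4.03 × 10²⁷) / (4π × (9.02 × 10⁷ m)³) = 1310 kg/m³
d_R = 1.26 × 90200 km × (1310/1530)^(1/3)
    = 1.08 × 10⁵ km

1.08 × 10⁵ km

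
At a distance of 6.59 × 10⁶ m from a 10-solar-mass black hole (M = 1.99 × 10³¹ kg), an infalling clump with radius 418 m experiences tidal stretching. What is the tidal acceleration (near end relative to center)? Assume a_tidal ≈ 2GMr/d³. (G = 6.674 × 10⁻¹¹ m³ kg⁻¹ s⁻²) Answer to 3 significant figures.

Δg = 2GMr/d³
   = 2 × (6.674 × 10⁻¹¹) × (1.99 × 10³¹) × (418) / (6.59 × 10⁶)³
   = 3.88 × 10³ m/s²

3.88 × 10³ m/s²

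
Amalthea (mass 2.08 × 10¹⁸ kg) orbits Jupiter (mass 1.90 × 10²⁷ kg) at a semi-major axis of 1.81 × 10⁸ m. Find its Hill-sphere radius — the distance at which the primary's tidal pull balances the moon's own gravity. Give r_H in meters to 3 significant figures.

1.29 × 10⁵ m

r_H ≈ a (m/3M)^(1/3)
    = (1.81 × 10⁸) × (2.08 × 10¹⁸ / (3 × 1.90 × 10²⁷))^(1/3)
    = 1.29 × 10⁵ m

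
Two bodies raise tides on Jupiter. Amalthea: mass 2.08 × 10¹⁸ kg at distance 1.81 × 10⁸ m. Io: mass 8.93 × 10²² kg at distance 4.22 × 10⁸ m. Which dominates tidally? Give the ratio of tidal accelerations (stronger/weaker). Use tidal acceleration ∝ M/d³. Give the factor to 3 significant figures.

Tidal stretch scales as M/d³; compute that for each body.
Amalthea: (2.08 × 10¹⁸) / (1.81 × 10⁸)³ = 3.508 × 10⁻⁷
Io: (8.93 × 10²²) / (4.22 × 10⁸)³ = 1.188 × 10⁻³
Ratio (larger/smaller) = 3390

Io, by a factor of ≈ 3390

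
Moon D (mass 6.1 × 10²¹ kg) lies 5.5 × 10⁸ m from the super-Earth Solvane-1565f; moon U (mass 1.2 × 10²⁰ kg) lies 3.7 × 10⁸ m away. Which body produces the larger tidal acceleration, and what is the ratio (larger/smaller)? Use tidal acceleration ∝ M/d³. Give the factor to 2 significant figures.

Tidal acceleration ∝ M/d³, so compare M/d³ for each.
Moon D: (6.1 × 10²¹) / (5.5 × 10⁸)³ = 3.666 × 10⁻⁵
Moon U: (1.2 × 10²⁰) / (3.7 × 10⁸)³ = 2.369 × 10⁻⁶
Ratio (larger/smaller) = 15

Moon D, by a factor of ≈ 15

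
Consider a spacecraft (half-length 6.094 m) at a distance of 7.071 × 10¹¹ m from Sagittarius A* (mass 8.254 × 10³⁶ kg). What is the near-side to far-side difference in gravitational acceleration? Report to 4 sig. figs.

Δg = 4GMr/d³
   = 4 × (6.674 × 10⁻¹¹) × (8.254 × 10³⁶) × (6.094) / (7.071 × 10¹¹)³
   = 3.798 × 10⁻⁸ m/s²

3.798 × 10⁻⁸ m/s²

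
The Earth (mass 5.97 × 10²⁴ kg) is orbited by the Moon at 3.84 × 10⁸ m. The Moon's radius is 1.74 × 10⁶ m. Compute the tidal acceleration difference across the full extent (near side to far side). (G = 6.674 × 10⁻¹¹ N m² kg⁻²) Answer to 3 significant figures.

4.90 × 10⁻⁵ m/s²

Δa = 4GMr/d³
   = 4 × (6.674 × 10⁻¹¹) × (5.97 × 10²⁴) × (1.74 × 10⁶) / (3.84 × 10⁸)³
   = 4.90 × 10⁻⁵ m/s²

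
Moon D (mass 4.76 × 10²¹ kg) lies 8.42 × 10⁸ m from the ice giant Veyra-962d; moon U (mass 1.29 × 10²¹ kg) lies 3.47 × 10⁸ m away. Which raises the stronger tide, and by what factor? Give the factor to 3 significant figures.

Moon U, by a factor of ≈ 3.87

Tidal stretch scales as M/d³; compute that for each body.
Moon D: (4.76 × 10²¹) / (8.42 × 10⁸)³ = 7.974 × 10⁻⁶
Moon U: (1.29 × 10²¹) / (3.47 × 10⁸)³ = 3.087 × 10⁻⁵
Ratio (larger/smaller) = 3.87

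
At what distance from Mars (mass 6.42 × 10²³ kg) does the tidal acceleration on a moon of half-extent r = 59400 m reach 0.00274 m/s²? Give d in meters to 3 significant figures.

1.23 × 10⁷ m

2GMr/d³ = a_tidal  ⇒  d = (2GMr / a_tidal)^(1/3)
d = (2 × 6.674×10⁻¹¹ × (6.42 × 10²³) × (59400) / (0.00274))^(1/3)
  = 1.23 × 10⁷ m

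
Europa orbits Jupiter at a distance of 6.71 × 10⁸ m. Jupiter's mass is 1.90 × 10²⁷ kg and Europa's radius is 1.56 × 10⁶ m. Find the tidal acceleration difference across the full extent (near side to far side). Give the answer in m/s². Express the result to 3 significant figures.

Δg = 4GMr/d³
   = 4 × (6.674 × 10⁻¹¹) × (1.90 × 10²⁷) × (1.56 × 10⁶) / (6.71 × 10⁸)³
   = 2.62 × 10⁻³ m/s²

2.62 × 10⁻³ m/s²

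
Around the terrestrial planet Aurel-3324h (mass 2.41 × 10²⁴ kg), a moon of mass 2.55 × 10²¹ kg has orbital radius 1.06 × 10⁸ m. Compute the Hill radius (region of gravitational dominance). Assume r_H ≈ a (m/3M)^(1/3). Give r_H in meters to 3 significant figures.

7.49 × 10⁶ m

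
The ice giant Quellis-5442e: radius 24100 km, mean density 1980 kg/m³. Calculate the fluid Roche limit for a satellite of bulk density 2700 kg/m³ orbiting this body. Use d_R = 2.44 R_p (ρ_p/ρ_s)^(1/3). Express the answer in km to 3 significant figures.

d_R = 2.44 × 24100 km × (1980/2700)^(1/3)
    = 53000 km

53000 km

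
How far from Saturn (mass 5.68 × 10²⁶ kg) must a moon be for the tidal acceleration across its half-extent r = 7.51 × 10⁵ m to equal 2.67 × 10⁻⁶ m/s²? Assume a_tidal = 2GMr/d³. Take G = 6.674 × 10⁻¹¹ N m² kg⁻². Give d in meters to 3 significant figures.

2.77 × 10⁹ m

2GMr/d³ = a_tidal  ⇒  d = (2GMr / a_tidal)^(1/3)
d = (2 × 6.674×10⁻¹¹ × (5.68 × 10²⁶) × (7.51 × 10⁵) / (2.67 × 10⁻⁶))^(1/3)
  = 2.77 × 10⁹ m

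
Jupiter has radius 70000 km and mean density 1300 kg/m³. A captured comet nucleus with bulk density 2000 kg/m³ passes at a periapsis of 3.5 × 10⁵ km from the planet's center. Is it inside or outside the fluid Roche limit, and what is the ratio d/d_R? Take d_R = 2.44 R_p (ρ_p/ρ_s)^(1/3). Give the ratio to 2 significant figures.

d_R = 2.44 × (70000 km) × (1300/2000)^(1/3) = 1.480 × 10⁵ km
d/d_R = (3.5 × 10⁵) / (1.480 × 10⁵) = 2.4
Since d/d_R > 1, the body is outside the Roche limit.

outside; d/d_R ≈ 2.4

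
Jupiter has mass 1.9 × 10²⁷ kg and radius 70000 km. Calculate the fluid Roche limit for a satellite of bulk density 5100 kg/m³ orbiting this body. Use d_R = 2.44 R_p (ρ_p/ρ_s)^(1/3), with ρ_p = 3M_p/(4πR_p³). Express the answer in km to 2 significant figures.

ρ_p = 3M_p/(4πR_p³) = 3 × (1.9 × 10²⁷) / (4π × (7.0 × 10⁷ m)³) = 1300 kg/m³
d_R = 2.44 × 70000 km × (1300/5100)^(1/3)
    = 1.1 × 10⁵ km

1.1 × 10⁵ km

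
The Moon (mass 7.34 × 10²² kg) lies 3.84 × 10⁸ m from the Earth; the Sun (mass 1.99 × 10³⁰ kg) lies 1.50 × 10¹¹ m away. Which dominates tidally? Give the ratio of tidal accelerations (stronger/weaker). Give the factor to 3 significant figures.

The Moon, by a factor of ≈ 2.20

Compare M/d³ for the two perturbers:
The Moon: (7.34 × 10²²) / (3.84 × 10⁸)³ = 1.296 × 10⁻³
The Sun: (1.99 × 10³⁰) / (1.50 × 10¹¹)³ = 5.896 × 10⁻⁴
Ratio (larger/smaller) = 2.20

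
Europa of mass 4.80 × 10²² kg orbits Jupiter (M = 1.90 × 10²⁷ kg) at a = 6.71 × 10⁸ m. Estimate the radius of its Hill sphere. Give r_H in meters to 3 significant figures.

1.37 × 10⁷ m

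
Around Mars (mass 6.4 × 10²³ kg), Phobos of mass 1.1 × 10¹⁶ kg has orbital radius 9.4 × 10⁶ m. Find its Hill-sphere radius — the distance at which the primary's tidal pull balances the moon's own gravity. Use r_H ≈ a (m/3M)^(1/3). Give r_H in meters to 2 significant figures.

r_H ≈ a (m/3M)^(1/3)
    = (9.4 × 10⁶) × (1.1 × 10¹⁶ / (3 × 6.4 × 10²³))^(1/3)
    = 1.7 × 10⁴ m

1.7 × 10⁴ m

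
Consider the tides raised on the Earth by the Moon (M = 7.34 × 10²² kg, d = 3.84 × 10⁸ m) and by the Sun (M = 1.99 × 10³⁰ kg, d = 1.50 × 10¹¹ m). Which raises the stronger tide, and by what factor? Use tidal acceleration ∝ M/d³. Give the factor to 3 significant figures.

The tide-raising term goes as M/d³ (the gradient of a 1/d² field).
The Moon: (7.34 × 10²²) / (3.84 × 10⁸)³ = 1.296 × 10⁻³
The Sun: (1.99 × 10³⁰) / (1.50 × 10¹¹)³ = 5.896 × 10⁻⁴
Ratio (larger/smaller) = 2.20

The Moon, by a factor of ≈ 2.20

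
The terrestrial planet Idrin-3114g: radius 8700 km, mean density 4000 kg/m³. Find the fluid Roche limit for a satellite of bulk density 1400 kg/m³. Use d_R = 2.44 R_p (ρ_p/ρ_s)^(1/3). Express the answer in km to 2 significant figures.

30000 km

d_R = 2.44 × 8700 km × (4000/1400)^(1/3)
    = 30000 km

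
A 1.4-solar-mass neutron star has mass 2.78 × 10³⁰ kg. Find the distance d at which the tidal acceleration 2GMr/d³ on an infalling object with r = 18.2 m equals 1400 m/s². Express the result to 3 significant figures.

1.69 × 10⁶ m

2GMr/d³ = a_tidal  ⇒  d = (2GMr / a_tidal)^(1/3)
d = (2 × 6.674×10⁻¹¹ × (2.78 × 10³⁰) × (18.2) / (1400))^(1/3)
  = 1.69 × 10⁶ m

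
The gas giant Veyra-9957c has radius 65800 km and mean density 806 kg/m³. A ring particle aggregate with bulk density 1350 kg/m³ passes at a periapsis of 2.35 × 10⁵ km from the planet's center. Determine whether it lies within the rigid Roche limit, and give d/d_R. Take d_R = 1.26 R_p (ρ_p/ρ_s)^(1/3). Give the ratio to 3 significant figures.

outside; d/d_R ≈ 3.37

d_R = 1.26 × (65800 km) × (806/1350)^(1/3) = 69810 km
d/d_R = (2.35 × 10⁵) / (69810) = 3.37
Since d/d_R > 1, the body is outside the Roche limit.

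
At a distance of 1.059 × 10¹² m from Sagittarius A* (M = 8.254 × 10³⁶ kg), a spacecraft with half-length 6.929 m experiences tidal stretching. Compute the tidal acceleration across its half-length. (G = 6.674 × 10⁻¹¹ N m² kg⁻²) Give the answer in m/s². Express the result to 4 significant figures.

The tidal stretch is the gradient of GM/d² times the body's extent r, hence the 1/d³ dependence.
a_tidal = 2GMr/d³
        = 2 × (6.674 × 10⁻¹¹) × (8.254 × 10³⁶) × (6.929) / (1.059 × 10¹²)³
        = 6.428 × 10⁻⁹ m/s²

6.428 × 10⁻⁹ m/s²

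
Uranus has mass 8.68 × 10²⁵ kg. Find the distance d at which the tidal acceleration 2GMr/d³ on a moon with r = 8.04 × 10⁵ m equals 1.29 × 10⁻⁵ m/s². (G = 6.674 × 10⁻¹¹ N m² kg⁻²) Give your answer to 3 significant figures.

2GMr/d³ = a_tidal  ⇒  d = (2GMr / a_tidal)^(1/3)
d = (2 × 6.674×10⁻¹¹ × (8.68 × 10²⁵) × (8.04 × 10⁵) / (1.29 × 10⁻⁵))^(1/3)
  = 8.97 × 10⁸ m

8.97 × 10⁸ m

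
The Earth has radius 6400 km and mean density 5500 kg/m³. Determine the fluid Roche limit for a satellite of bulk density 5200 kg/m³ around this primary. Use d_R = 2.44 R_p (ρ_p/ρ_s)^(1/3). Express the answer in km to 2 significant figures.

16000 km

d_R = 2.44 × 6400 km × (5500/5200)^(1/3)
    = 16000 km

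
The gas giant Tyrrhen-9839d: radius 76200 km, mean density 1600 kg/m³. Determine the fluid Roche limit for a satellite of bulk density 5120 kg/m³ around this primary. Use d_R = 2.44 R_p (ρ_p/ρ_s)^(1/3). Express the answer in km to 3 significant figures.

1.26 × 10⁵ km

d_R = 2.44 × 76200 km × (1600/5120)^(1/3)
    = 1.26 × 10⁵ km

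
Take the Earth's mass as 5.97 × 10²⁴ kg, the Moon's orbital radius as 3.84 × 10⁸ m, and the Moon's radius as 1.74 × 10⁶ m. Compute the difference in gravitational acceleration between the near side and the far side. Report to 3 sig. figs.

Δg = 4GMr/d³
   = 4 × (6.674 × 10⁻¹¹) × (5.97 × 10²⁴) × (1.74 × 10⁶) / (3.84 × 10⁸)³
   = 4.90 × 10⁻⁵ m/s²

4.90 × 10⁻⁵ m/s²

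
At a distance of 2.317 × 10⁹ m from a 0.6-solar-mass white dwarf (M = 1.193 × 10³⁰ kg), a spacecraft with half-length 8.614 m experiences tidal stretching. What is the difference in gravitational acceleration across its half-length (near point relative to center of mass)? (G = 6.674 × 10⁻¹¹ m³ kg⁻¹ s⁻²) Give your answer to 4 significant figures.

Since r ≪ d, expand the inverse-square field across one radius to get the leading 2GMr/d³ term.
a_tidal = 2GMr/d³
        = 2 × (6.674 × 10⁻¹¹) × (1.193 × 10³⁰) × (8.614) / (2.317 × 10⁹)³
        = 1.103 × 10⁻⁷ m/s²

1.103 × 10⁻⁷ m/s²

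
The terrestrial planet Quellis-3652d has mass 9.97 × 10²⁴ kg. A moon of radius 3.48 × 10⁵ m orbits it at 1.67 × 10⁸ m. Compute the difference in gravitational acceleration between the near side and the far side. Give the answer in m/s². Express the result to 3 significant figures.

Δg = 4GMr/d³
   = 4 × (6.674 × 10⁻¹¹) × (9.97 × 10²⁴) × (3.48 × 10⁵) / (1.67 × 10⁸)³
   = 1.99 × 10⁻⁴ m/s²

1.99 × 10⁻⁴ m/s²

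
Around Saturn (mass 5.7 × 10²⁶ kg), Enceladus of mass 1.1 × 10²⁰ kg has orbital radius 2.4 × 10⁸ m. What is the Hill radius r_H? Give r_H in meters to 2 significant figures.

9.6 × 10⁵ m

r_H ≈ a (m/3M)^(1/3)
    = (2.4 × 10⁸) × (1.1 × 10²⁰ / (3 × 5.7 × 10²⁶))^(1/3)
    = 9.6 × 10⁵ m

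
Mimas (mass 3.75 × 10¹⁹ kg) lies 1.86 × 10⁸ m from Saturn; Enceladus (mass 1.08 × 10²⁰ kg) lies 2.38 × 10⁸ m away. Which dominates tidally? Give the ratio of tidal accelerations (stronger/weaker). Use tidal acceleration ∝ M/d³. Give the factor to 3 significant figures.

Enceladus, by a factor of ≈ 1.37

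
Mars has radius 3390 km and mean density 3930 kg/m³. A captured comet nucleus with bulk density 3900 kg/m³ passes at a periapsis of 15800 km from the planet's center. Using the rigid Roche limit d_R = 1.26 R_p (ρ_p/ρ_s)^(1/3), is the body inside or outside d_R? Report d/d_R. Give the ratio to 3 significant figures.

outside; d/d_R ≈ 3.69

d_R = 1.26 × (3390 km) × (3930/3900)^(1/3) = 4282 km
d/d_R = (15800) / (4282) = 3.69
Since d/d_R > 1, the body is outside the Roche limit.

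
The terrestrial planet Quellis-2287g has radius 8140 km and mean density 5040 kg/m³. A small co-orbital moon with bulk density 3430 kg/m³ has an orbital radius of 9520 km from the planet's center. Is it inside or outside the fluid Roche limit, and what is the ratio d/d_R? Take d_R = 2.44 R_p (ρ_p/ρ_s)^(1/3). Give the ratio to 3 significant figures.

d_R = 2.44 × (8140 km) × (5040/3430)^(1/3) = 22580 km
d/d_R = (9520) / (22580) = 0.422
Since d/d_R < 1, the body is inside the Roche limit.

inside; d/d_R ≈ 0.422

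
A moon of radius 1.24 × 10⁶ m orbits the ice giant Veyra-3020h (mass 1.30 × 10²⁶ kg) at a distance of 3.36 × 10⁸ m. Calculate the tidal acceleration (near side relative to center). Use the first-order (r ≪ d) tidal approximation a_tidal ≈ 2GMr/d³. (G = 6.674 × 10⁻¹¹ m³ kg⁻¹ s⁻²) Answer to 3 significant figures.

Δg = 2GMr/d³
   = 2 × (6.674 × 10⁻¹¹) × (1.30 × 10²⁶) × (1.24 × 10⁶) / (3.36 × 10⁸)³
   = 5.67 × 10⁻⁴ m/s²

5.67 × 10⁻⁴ m/s²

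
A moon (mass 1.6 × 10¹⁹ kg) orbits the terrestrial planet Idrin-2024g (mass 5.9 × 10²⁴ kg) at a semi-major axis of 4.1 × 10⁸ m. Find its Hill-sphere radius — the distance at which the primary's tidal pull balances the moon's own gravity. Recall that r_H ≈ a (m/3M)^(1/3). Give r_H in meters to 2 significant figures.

r_H ≈ a (m/3M)^(1/3)
    = (4.1 × 10⁸) × (1.6 × 10¹⁹ / (3 × 5.9 × 10²⁴))^(1/3)
    = 4.0 × 10⁶ m

4.0 × 10⁶ m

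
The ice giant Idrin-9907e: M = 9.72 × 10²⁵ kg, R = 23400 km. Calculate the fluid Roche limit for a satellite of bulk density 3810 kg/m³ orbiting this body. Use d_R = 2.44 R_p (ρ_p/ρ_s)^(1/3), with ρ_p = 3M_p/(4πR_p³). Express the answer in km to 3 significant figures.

ρ_p = 3M_p/(4πR_p³) = 3 × (9.72 × 10²⁵) / (4π × (2.34 × 10⁷ m)³) = 1810 kg/m³
d_R = 2.44 × 23400 km × (1810/3810)^(1/3)
    = 44600 km

44600 km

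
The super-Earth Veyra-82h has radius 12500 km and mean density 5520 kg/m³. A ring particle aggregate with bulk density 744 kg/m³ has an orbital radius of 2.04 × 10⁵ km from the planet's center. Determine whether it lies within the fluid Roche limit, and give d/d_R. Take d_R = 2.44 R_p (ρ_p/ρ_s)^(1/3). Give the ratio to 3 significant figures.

d_R = 2.44 × (12500 km) × (5520/744)^(1/3) = 59490 km
d/d_R = (2.04 × 10⁵) / (59490) = 3.43
Since d/d_R > 1, the body is outside the Roche limit.

outside; d/d_R ≈ 3.43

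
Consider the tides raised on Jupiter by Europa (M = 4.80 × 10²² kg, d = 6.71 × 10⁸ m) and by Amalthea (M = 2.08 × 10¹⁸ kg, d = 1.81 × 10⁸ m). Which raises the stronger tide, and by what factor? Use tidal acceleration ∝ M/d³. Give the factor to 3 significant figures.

Compare M/d³ for the two perturbers:
Europa: (4.80 × 10²²) / (6.71 × 10⁸)³ = 1.589 × 10⁻⁴
Amalthea: (2.08 × 10¹⁸) / (1.81 × 10⁸)³ = 3.508 × 10⁻⁷
Ratio (larger/smaller) = 453

Europa, by a factor of ≈ 453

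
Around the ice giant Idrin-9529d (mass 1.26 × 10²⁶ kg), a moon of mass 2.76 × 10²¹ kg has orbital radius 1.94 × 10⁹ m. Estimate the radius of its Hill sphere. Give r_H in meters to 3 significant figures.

3.76 × 10⁷ m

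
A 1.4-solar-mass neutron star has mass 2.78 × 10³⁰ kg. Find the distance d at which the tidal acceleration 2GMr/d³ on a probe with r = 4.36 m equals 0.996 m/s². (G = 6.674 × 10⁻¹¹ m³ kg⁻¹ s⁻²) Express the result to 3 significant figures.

1.18 × 10⁷ m

2GMr/d³ = a_tidal  ⇒  d = (2GMr / a_tidal)^(1/3)
d = (2 × 6.674×10⁻¹¹ × (2.78 × 10³⁰) × (4.36) / (0.996))^(1/3)
  = 1.18 × 10⁷ m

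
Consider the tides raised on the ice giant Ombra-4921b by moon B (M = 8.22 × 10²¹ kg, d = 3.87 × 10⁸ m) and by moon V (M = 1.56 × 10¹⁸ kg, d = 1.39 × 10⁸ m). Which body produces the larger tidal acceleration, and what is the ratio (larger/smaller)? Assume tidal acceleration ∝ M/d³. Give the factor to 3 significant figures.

Tidal acceleration ∝ M/d³, so compare M/d³ for each.
Moon B: (8.22 × 10²¹) / (3.87 × 10⁸)³ = 1.418 × 10⁻⁴
Moon V: (1.56 × 10¹⁸) / (1.39 × 10⁸)³ = 5.809 × 10⁻⁷
Ratio (larger/smaller) = 244

Moon B, by a factor of ≈ 244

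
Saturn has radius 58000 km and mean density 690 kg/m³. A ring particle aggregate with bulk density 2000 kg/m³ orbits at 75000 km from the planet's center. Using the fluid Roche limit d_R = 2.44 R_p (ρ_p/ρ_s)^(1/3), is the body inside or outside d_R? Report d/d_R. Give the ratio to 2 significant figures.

inside; d/d_R ≈ 0.76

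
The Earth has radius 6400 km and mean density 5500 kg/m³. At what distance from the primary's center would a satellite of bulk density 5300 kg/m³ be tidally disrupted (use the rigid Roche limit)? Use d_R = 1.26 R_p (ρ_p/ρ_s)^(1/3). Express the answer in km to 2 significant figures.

d_R = 1.26 × 6400 km × (5500/5300)^(1/3)
    = 8200 km

8200 km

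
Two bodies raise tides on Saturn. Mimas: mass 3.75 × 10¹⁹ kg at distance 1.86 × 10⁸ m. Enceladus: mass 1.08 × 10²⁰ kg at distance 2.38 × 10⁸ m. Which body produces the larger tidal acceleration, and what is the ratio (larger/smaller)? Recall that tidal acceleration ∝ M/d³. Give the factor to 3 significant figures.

Tidal acceleration ∝ M/d³, so compare M/d³ for each.
Mimas: (3.75 × 10¹⁹) / (1.86 × 10⁸)³ = 5.828 × 10⁻⁶
Enceladus: (1.08 × 10²⁰) / (2.38 × 10⁸)³ = 8.011 × 10⁻⁶
Ratio (larger/smaller) = 1.37

Enceladus, by a factor of ≈ 1.37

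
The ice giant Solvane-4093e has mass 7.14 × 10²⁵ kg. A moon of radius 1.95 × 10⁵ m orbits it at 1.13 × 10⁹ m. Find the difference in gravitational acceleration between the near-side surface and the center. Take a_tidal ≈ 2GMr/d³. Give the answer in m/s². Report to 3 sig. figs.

Since r ≪ d, expand the inverse-square field across one radius to get the leading 2GMr/d³ term.
Δg = 2GMr/d³
   = 2 × (6.674 × 10⁻¹¹) × (7.14 × 10²⁵) × (1.95 × 10⁵) / (1.13 × 10⁹)³
   = 1.29 × 10⁻⁶ m/s²

1.29 × 10⁻⁶ m/s²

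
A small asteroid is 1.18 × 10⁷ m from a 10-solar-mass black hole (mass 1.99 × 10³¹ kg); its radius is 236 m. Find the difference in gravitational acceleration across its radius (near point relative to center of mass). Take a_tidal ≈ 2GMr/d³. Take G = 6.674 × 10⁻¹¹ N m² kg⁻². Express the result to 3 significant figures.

3.82 × 10² m/s²

The tidal stretch is the gradient of GM/d² times the body's extent r, hence the 1/d³ dependence.
Δg = 2GMr/d³
   = 2 × (6.674 × 10⁻¹¹) × (1.99 × 10³¹) × (236) / (1.18 × 10⁷)³
   = 3.82 × 10² m/s²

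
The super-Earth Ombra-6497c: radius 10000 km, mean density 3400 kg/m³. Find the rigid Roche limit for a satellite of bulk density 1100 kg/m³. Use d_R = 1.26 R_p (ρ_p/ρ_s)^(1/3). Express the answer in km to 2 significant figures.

18000 km

d_R = 1.26 × 10000 km × (3400/1100)^(1/3)
    = 18000 km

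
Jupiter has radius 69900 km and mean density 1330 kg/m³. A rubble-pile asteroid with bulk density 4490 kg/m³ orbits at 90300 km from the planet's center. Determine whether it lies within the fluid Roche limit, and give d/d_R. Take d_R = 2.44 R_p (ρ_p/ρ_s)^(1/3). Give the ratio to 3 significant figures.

inside; d/d_R ≈ 0.794

d_R = 2.44 × (69900 km) × (1330/4490)^(1/3) = 1.137 × 10⁵ km
d/d_R = (90300) / (1.137 × 10⁵) = 0.794
Since d/d_R < 1, the body is inside the Roche limit.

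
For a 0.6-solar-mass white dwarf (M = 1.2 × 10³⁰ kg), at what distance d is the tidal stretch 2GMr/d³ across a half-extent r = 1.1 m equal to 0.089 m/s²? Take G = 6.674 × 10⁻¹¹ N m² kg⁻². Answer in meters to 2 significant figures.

2GMr/d³ = a_tidal  ⇒  d = (2GMr / a_tidal)^(1/3)
d = (2 × 6.674×10⁻¹¹ × (1.2 × 10³⁰) × (1.1) / (0.089))^(1/3)
  = 1.3 × 10⁷ m

1.3 × 10⁷ m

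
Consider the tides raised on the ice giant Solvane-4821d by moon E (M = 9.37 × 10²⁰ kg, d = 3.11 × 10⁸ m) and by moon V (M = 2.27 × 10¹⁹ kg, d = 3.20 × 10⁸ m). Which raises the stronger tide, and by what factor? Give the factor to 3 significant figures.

The tide-raising term goes as M/d³ (the gradient of a 1/d² field).
Moon E: (9.37 × 10²⁰) / (3.11 × 10⁸)³ = 3.115 × 10⁻⁵
Moon V: (2.27 × 10¹⁹) / (3.20 × 10⁸)³ = 6.927 × 10⁻⁷
Ratio (larger/smaller) = 45.0

Moon E, by a factor of ≈ 45.0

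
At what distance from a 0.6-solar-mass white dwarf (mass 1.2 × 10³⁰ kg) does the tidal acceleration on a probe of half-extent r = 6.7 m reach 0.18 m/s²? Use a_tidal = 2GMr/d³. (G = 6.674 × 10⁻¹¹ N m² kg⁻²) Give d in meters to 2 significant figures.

1.8 × 10⁷ m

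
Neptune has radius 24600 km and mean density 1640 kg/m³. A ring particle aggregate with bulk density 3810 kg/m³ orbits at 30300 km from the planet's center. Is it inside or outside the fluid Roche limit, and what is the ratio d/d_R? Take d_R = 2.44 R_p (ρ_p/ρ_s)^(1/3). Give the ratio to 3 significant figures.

d_R = 2.44 × (24600 km) × (1640/3810)^(1/3) = 45320 km
d/d_R = (30300) / (45320) = 0.669
Since d/d_R < 1, the body is inside the Roche limit.

inside; d/d_R ≈ 0.669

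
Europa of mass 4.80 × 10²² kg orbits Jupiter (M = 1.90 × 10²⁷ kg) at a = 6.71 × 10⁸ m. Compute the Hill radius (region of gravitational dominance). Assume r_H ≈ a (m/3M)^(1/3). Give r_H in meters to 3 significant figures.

1.37 × 10⁷ m

r_H ≈ a (m/3M)^(1/3)
    = (6.71 × 10⁸) × (4.80 × 10²² / (3 × 1.90 × 10²⁷))^(1/3)
    = 1.37 × 10⁷ m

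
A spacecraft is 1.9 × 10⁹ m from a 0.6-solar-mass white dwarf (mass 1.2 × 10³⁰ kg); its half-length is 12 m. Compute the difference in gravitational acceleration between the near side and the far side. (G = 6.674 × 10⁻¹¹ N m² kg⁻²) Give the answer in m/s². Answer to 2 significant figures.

5.6 × 10⁻⁷ m/s²

a_tidal = 4GMr/d³
        = 4 × (6.674 × 10⁻¹¹) × (1.2 × 10³⁰) × (12) / (1.9 × 10⁹)³
        = 5.6 × 10⁻⁷ m/s²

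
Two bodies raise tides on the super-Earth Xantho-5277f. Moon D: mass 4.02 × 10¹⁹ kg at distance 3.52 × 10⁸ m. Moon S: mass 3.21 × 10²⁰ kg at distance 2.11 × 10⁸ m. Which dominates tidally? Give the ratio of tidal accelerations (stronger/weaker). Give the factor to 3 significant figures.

Moon S, by a factor of ≈ 37.1

The tide-raising term goes as M/d³ (the gradient of a 1/d² field).
Moon D: (4.02 × 10¹⁹) / (3.52 × 10⁸)³ = 9.217 × 10⁻⁷
Moon S: (3.21 × 10²⁰) / (2.11 × 10⁸)³ = 3.417 × 10⁻⁵
Ratio (larger/smaller) = 37.1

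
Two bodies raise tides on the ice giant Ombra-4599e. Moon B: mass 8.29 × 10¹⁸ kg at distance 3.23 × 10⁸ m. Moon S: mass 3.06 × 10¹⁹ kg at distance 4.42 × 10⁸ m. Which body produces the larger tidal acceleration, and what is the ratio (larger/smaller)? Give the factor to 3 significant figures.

Compare M/d³ for the two perturbers:
Moon B: (8.29 × 10¹⁸) / (3.23 × 10⁸)³ = 2.460 × 10⁻⁷
Moon S: (3.06 × 10¹⁹) / (4.42 × 10⁸)³ = 3.544 × 10⁻⁷
Ratio (larger/smaller) = 1.44

Moon S, by a factor of ≈ 1.44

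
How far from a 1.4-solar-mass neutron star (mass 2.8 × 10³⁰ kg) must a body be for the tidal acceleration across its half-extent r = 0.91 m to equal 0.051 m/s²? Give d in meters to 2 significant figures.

1.9 × 10⁷ m

2GMr/d³ = a_tidal  ⇒  d = (2GMr / a_tidal)^(1/3)
d = (2 × 6.674×10⁻¹¹ × (2.8 × 10³⁰) × (0.91) / (0.051))^(1/3)
  = 1.9 × 10⁷ m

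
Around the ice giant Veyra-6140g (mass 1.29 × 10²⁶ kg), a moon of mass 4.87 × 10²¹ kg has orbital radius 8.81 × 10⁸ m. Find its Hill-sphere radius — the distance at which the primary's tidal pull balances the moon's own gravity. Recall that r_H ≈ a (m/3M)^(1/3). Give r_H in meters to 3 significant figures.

2.05 × 10⁷ m

r_H ≈ a (m/3M)^(1/3)
    = (8.81 × 10⁸) × (4.87 × 10²¹ / (3 × 1.29 × 10²⁶))^(1/3)
    = 2.05 × 10⁷ m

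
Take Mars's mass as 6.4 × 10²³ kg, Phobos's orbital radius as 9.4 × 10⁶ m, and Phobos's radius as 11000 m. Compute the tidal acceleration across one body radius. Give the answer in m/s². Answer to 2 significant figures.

a_tidal = 2GMr/d³
        = 2 × (6.674 × 10⁻¹¹) × (6.4 × 10²³) × (11000) / (9.4 × 10⁶)³
        = 1.1 × 10⁻³ m/s²

1.1 × 10⁻³ m/s²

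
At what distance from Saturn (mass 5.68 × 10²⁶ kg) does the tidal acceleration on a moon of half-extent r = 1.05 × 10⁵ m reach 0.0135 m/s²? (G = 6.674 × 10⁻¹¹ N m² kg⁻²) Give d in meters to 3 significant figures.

2GMr/d³ = a_tidal  ⇒  d = (2GMr / a_tidal)^(1/3)
d = (2 × 6.674×10⁻¹¹ × (5.68 × 10²⁶) × (1.05 × 10⁵) / (0.0135))^(1/3)
  = 8.39 × 10⁷ m

8.39 × 10⁷ m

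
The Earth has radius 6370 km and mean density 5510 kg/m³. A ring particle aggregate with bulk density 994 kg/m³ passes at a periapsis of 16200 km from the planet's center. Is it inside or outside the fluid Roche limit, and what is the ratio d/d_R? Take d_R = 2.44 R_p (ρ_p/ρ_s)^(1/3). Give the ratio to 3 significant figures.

inside; d/d_R ≈ 0.589

d_R = 2.44 × (6370 km) × (5510/994)^(1/3) = 27510 km
d/d_R = (16200) / (27510) = 0.589
Since d/d_R < 1, the body is inside the Roche limit.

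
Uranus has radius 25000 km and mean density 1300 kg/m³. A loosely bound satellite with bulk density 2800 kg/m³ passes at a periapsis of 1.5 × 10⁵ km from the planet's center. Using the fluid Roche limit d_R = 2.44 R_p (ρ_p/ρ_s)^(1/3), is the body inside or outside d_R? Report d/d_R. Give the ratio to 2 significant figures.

d_R = 2.44 × (25000 km) × (1300/2800)^(1/3) = 47230 km
d/d_R = (1.5 × 10⁵) / (47230) = 3.2
Since d/d_R > 1, the body is outside the Roche limit.

outside; d/d_R ≈ 3.2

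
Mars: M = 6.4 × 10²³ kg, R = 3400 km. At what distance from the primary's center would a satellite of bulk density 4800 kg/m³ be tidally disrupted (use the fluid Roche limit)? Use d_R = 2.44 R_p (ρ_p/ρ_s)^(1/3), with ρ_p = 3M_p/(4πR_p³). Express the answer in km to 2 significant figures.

7700 km

ρ_p = 3M_p/(4πR_p³) = 3 × (6.4 × 10²³) / (4π × (3.4 × 10⁶ m)³) = 3900 kg/m³
d_R = 2.44 × 3400 km × (3900/4800)^(1/3)
    = 7700 km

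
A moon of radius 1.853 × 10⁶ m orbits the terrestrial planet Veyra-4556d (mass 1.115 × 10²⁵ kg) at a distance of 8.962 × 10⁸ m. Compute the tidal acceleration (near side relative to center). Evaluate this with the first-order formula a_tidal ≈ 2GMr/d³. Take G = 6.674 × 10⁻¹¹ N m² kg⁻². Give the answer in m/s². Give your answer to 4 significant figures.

3.831 × 10⁻⁶ m/s²

a_tidal = 2GMr/d³
        = 2 × (6.674 × 10⁻¹¹) × (1.115 × 10²⁵) × (1.853 × 10⁶) / (8.962 × 10⁸)³
        = 3.831 × 10⁻⁶ m/s²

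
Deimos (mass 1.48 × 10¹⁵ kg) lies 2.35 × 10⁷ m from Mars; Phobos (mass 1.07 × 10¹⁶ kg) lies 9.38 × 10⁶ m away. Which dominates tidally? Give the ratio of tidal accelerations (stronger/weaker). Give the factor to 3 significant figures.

Phobos, by a factor of ≈ 114

Tidal acceleration ∝ M/d³, so compare M/d³ for each.
Deimos: (1.48 × 10¹⁵) / (2.35 × 10⁷)³ = 1.140 × 10⁻⁷
Phobos: (1.07 × 10¹⁶) / (9.38 × 10⁶)³ = 1.297 × 10⁻⁵
Ratio (larger/smaller) = 114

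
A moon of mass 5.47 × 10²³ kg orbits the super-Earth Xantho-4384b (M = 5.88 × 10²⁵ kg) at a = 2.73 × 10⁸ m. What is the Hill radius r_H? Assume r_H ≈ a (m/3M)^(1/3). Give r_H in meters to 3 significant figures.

r_H ≈ a (m/3M)^(1/3)
    = (2.73 × 10⁸) × (5.47 × 10²³ / (3 × 5.88 × 10²⁵))^(1/3)
    = 3.98 × 10⁷ m

3.98 × 10⁷ m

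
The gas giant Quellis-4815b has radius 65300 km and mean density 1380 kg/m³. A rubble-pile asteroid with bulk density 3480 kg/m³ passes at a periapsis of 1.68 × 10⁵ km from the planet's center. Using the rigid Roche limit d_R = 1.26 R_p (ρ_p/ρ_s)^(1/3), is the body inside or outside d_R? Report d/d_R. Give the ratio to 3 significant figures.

d_R = 1.26 × (65300 km) × (1380/3480)^(1/3) = 60450 km
d/d_R = (1.68 × 10⁵) / (60450) = 2.78
Since d/d_R > 1, the body is outside the Roche limit.

outside; d/d_R ≈ 2.78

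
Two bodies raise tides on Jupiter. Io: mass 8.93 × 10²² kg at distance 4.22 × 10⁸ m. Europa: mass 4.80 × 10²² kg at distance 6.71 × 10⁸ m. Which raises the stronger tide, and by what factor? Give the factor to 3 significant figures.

Io, by a factor of ≈ 7.48

Compare M/d³ for the two perturbers:
Io: (8.93 × 10²²) / (4.22 × 10⁸)³ = 1.188 × 10⁻³
Europa: (4.80 × 10²²) / (6.71 × 10⁸)³ = 1.589 × 10⁻⁴
Ratio (larger/smaller) = 7.48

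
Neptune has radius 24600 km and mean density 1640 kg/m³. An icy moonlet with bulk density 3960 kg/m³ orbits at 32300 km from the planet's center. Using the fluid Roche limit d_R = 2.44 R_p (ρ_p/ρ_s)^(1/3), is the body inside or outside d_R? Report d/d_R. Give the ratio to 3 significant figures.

d_R = 2.44 × (24600 km) × (1640/3960)^(1/3) = 44740 km
d/d_R = (32300) / (44740) = 0.722
Since d/d_R < 1, the body is inside the Roche limit.

inside; d/d_R ≈ 0.722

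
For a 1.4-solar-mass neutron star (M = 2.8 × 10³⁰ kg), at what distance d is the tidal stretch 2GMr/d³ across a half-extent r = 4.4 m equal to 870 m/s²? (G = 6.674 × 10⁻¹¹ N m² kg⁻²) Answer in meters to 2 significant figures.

1.2 × 10⁶ m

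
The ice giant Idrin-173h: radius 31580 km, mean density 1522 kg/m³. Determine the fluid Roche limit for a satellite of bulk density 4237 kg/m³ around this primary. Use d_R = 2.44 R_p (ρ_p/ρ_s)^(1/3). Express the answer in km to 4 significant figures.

54780 km

d_R = 2.44 × 31580 km × (1522/4237)^(1/3)
    = 54780 km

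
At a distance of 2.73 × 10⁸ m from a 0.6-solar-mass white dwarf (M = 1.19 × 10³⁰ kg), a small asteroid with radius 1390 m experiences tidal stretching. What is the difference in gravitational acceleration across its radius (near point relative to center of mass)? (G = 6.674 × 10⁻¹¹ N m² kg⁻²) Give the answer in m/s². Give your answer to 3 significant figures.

Since r ≪ d, expand the inverse-square field across one radius to get the leading 2GMr/d³ term.
a_tidal = 2GMr/d³
        = 2 × (6.674 × 10⁻¹¹) × (1.19 × 10³⁰) × (1390) / (2.73 × 10⁸)³
        = 1.09 × 10⁻² m/s²

1.09 × 10⁻² m/s²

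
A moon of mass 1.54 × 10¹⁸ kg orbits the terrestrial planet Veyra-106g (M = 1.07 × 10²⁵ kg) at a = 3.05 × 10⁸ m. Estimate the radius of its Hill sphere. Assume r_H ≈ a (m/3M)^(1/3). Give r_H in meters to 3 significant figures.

r_H ≈ a (m/3M)^(1/3)
    = (3.05 × 10⁸) × (1.54 × 10¹⁸ / (3 × 1.07 × 10²⁵))^(1/3)
    = 1.11 × 10⁶ m

1.11 × 10⁶ m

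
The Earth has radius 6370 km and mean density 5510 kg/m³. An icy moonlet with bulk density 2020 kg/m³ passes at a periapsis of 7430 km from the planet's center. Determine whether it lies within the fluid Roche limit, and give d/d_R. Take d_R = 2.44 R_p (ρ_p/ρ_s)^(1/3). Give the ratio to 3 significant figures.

inside; d/d_R ≈ 0.342

d_R = 2.44 × (6370 km) × (5510/2020)^(1/3) = 21720 km
d/d_R = (7430) / (21720) = 0.342
Since d/d_R < 1, the body is inside the Roche limit.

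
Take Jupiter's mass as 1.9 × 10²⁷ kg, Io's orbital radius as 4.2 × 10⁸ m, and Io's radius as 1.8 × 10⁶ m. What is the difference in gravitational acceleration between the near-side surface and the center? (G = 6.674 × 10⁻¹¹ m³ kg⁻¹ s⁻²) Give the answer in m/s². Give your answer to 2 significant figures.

a_tidal = 2GMr/d³
        = 2 × (6.674 × 10⁻¹¹) × (1.9 × 10²⁷) × (1.8 × 10⁶) / (4.2 × 10⁸)³
        = 6.2 × 10⁻³ m/s²

6.2 × 10⁻³ m/s²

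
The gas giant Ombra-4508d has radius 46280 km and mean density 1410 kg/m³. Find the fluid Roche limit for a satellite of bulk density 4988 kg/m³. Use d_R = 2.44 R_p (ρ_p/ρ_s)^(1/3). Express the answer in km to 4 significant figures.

74110 km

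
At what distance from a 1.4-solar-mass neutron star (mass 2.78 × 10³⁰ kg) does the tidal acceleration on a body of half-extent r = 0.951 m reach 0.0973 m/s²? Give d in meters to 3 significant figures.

2GMr/d³ = a_tidal  ⇒  d = (2GMr / a_tidal)^(1/3)
d = (2 × 6.674×10⁻¹¹ × (2.78 × 10³⁰) × (0.951) / (0.0973))^(1/3)
  = 1.54 × 10⁷ m

1.54 × 10⁷ m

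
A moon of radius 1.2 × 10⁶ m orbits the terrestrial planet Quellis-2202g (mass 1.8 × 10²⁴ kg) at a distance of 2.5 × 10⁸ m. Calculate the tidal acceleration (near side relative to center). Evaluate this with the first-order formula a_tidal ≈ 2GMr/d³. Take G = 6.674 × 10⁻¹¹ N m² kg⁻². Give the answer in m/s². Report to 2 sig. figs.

Differencing GM/(d−r)² and GM/d² to first order in r/d gives 2GMr/d³.
a_tidal = 2GMr/d³
        = 2 × (6.674 × 10⁻¹¹) × (1.8 × 10²⁴) × (1.2 × 10⁶) / (2.5 × 10⁸)³
        = 1.8 × 10⁻⁵ m/s²

1.8 × 10⁻⁵ m/s²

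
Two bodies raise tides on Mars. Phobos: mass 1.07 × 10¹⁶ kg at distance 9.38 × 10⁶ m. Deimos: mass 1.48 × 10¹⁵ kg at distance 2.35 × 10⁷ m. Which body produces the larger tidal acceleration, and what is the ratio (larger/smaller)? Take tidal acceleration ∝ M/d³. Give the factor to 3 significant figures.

Phobos, by a factor of ≈ 114

Compare M/d³ for the two perturbers:
Phobos: (1.07 × 10¹⁶) / (9.38 × 10⁶)³ = 1.297 × 10⁻⁵
Deimos: (1.48 × 10¹⁵) / (2.35 × 10⁷)³ = 1.140 × 10⁻⁷
Ratio (larger/smaller) = 114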